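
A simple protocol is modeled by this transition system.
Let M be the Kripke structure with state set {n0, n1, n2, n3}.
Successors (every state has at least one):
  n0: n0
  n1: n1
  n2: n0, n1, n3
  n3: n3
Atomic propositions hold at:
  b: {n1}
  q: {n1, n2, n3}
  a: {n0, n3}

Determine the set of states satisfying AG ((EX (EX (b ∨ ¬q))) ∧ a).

Sat(¬q) = {n0}
Sat(b ∨ ¬q) = {n0, n1}
Sat(EX (b ∨ ¬q)) = {s : some successor in {n0, n1}} = {n0, n1, n2}
Sat(EX (EX (b ∨ ¬q))) = {s : some successor in {n0, n1, n2}} = {n0, n1, n2}
Sat((EX (EX (b ∨ ¬q))) ∧ a) = {n0}
AG ((EX (EX (b ∨ ¬q))) ∧ a): greatest fixpoint, start Z0 = {n0}, keep only states in Sat with every successor in Z. Already a fixed point.
Sat(AG ((EX (EX (b ∨ ¬q))) ∧ a)) = {n0}

{n0}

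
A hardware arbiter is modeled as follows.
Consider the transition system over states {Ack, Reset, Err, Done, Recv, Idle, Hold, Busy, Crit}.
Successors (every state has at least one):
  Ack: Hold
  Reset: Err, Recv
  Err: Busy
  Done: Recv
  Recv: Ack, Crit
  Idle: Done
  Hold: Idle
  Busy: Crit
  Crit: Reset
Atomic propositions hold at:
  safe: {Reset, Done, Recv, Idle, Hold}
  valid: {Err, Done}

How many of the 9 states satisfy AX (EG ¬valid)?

4

Sat(¬valid) = {Ack, Reset, Recv, Idle, Hold, Busy, Crit}
EG ¬valid: greatest fixpoint, start Z0 = {Ack, Reset, Recv, Idle, Hold, Busy, Crit}, keep only states in Sat with some successor in Z. Z1 = {Ack, Reset, Recv, Hold, Busy, Crit}; Z2 = {Ack, Reset, Recv, Busy, Crit}; Z3 = {Reset, Recv, Busy, Crit}; fixed.
Sat(EG ¬valid) = {Reset, Recv, Busy, Crit}
Sat(AX (EG ¬valid)) = {s : every successor in {Reset, Recv, Busy, Crit}} = {Err, Done, Busy, Crit}
|Sat(AX (EG ¬valid))| = |{Err, Done, Busy, Crit}| = 4.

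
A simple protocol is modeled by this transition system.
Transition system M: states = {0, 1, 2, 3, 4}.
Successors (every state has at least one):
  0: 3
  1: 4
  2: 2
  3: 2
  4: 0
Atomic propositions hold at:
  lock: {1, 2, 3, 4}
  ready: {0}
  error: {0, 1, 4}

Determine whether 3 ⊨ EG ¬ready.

Yes

Sat(¬ready) = {1, 2, 3, 4}
EG ¬ready: greatest fixpoint, start Z0 = {1, 2, 3, 4}, keep only states in Sat with some successor in Z. Z1 = {1, 2, 3}; Z2 = {2, 3}; fixed.
Sat(EG ¬ready) = {2, 3}
3 ∈ Sat(EG ¬ready) = {2, 3}, so the formula holds at 3.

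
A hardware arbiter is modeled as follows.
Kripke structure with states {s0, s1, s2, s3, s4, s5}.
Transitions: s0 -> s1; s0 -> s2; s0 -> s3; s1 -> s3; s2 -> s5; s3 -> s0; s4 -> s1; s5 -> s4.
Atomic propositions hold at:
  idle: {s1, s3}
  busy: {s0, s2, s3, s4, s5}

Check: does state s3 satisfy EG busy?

Yes

EG busy: greatest fixpoint, start Z0 = {s0, s2, s3, s4, s5}, keep only states in Sat with some successor in Z. Z1 = {s0, s2, s3, s5}; Z2 = {s0, s2, s3}; Z3 = {s0, s3}; fixed.
Sat(EG busy) = {s0, s3}
s3 ∈ Sat(EG busy) = {s0, s3}, so the formula holds at s3.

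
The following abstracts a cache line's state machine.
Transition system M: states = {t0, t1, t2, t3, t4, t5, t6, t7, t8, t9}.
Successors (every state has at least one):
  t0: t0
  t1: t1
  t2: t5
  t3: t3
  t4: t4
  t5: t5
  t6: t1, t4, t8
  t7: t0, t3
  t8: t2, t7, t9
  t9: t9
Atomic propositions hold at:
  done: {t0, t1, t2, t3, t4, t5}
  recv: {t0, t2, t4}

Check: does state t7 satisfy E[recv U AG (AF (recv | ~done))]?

No

Sat(~done) = {t6, t7, t8, t9}
Sat(recv | ~done) = {t0, t2, t4, t6, t7, t8, t9}
AF (recv | ~done): least fixpoint, start Z0 = {t0, t2, t4, t6, t7, t8, t9}, add states with every successor in Z. Already a fixed point.
Sat(AF (recv | ~done)) = {t0, t2, t4, t6, t7, t8, t9}
AG (AF (recv | ~done)): greatest fixpoint, start Z0 = {t0, t2, t4, t6, t7, t8, t9}, keep only states in Sat with every successor in Z. Z1 = {t0, t4, t8, t9}; Z2 = {t0, t4, t9}; fixed.
Sat(AG (AF (recv | ~done))) = {t0, t4, t9}
E[recv U AG (AF (recv | ~done))]: least fixpoint, start Z0 = Sat(AG (AF (recv | ~done))) = {t0, t4, t9}, add states in Sat(recv) with some successor in Z. Already a fixed point.
Sat(E[recv U AG (AF (recv | ~done))]) = {t0, t4, t9}
t7 ∉ Sat(E[recv U AG (AF (recv | ~done))]) = {t0, t4, t9}, so the formula does not hold at t7.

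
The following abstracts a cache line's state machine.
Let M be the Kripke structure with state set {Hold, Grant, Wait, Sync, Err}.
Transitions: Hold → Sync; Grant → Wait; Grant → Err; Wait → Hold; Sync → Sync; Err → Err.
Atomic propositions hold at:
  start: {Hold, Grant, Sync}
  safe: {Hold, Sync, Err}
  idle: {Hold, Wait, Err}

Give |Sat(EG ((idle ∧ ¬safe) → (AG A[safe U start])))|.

Sat(¬safe) = {Grant, Wait}
Sat(idle ∧ ¬safe) = {Wait}
A[safe U start]: least fixpoint, start Z0 = Sat(start) = {Hold, Grant, Sync}, add states in Sat(safe) with every successor in Z. Already a fixed point.
Sat(A[safe U start]) = {Hold, Grant, Sync}
AG A[safe U start]: greatest fixpoint, start Z0 = {Hold, Grant, Sync}, keep only states in Sat with every successor in Z. Z1 = {Hold, Sync}; fixed.
Sat(AG A[safe U start]) = {Hold, Sync}
Sat((idle ∧ ¬safe) → (AG A[safe U start])) = {Hold, Grant, Sync, Err}
EG ((idle ∧ ¬safe) → (AG A[safe U start])): greatest fixpoint, start Z0 = {Hold, Grant, Sync, Err}, keep only states in Sat with some successor in Z. Already a fixed point.
Sat(EG ((idle ∧ ¬safe) → (AG A[safe U start]))) = {Hold, Grant, Sync, Err}
|Sat(EG ((idle ∧ ¬safe) → (AG A[safe U start])))| = |{Hold, Grant, Sync, Err}| = 4.

4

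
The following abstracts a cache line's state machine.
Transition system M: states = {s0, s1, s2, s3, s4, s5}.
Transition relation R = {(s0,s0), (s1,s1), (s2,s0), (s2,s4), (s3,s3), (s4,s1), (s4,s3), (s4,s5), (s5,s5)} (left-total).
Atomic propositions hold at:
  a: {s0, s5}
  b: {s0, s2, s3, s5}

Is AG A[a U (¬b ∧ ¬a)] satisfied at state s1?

Yes

Sat(¬b) = {s1, s4}
Sat(¬a) = {s1, s2, s3, s4}
Sat(¬b ∧ ¬a) = {s1, s4}
A[a U (¬b ∧ ¬a)]: least fixpoint, start Z0 = Sat((¬b ∧ ¬a)) = {s1, s4}, add states in Sat(a) with every successor in Z. Already a fixed point.
Sat(A[a U (¬b ∧ ¬a)]) = {s1, s4}
AG A[a U (¬b ∧ ¬a)]: greatest fixpoint, start Z0 = {s1, s4}, keep only states in Sat with every successor in Z. Z1 = {s1}; fixed.
Sat(AG A[a U (¬b ∧ ¬a)]) = {s1}
s1 ∈ Sat(AG A[a U (¬b ∧ ¬a)]) = {s1}, so the formula holds at s1.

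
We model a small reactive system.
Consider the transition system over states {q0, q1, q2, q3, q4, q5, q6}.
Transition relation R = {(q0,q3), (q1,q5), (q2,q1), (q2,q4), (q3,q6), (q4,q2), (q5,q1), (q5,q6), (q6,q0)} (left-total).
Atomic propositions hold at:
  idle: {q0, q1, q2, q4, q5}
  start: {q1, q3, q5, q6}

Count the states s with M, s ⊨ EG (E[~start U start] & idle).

Sat(~start) = {q0, q2, q4}
E[~start U start]: least fixpoint, start Z0 = Sat(start) = {q1, q3, q5, q6}, add states in Sat(~start) with some successor in Z. Z1 = {q0, q1, q2, q3, q5, q6}; Z2 = {q0, q1, q2, q3, q4, q5, q6}; fixed.
Sat(E[~start U start]) = {q0, q1, q2, q3, q4, q5, q6}
Sat(E[~start U start] & idle) = {q0, q1, q2, q4, q5}
EG (E[~start U start] & idle): greatest fixpoint, start Z0 = {q0, q1, q2, q4, q5}, keep only states in Sat with some successor in Z. Z1 = {q1, q2, q4, q5}; fixed.
Sat(EG (E[~start U start] & idle)) = {q1, q2, q4, q5}
|Sat(EG (E[~start U start] & idle))| = |{q1, q2, q4, q5}| = 4.

4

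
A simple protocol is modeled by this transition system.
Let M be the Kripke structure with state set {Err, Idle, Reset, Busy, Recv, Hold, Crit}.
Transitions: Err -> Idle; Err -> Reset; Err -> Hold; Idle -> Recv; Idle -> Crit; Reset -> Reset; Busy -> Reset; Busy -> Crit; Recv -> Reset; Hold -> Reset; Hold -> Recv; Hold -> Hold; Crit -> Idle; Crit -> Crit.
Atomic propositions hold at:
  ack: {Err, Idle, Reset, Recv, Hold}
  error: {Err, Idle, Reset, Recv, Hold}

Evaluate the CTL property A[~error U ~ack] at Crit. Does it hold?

Yes

Sat(~error) = {Busy, Crit}
Sat(~ack) = {Busy, Crit}
A[~error U ~ack]: least fixpoint, start Z0 = Sat(~ack) = {Busy, Crit}, add states in Sat(~error) with every successor in Z. Already a fixed point.
Sat(A[~error U ~ack]) = {Busy, Crit}
Crit ∈ Sat(A[~error U ~ack]) = {Busy, Crit}, so the formula holds at Crit.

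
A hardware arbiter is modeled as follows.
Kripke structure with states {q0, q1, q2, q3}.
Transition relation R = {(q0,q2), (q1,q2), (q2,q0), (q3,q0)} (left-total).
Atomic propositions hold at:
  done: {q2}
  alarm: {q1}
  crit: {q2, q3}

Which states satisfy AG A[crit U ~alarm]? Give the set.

{q0, q2, q3}

Sat(~alarm) = {q0, q2, q3}
A[crit U ~alarm]: least fixpoint, start Z0 = Sat(~alarm) = {q0, q2, q3}, add states in Sat(crit) with every successor in Z. Already a fixed point.
Sat(A[crit U ~alarm]) = {q0, q2, q3}
AG A[crit U ~alarm]: greatest fixpoint, start Z0 = {q0, q2, q3}, keep only states in Sat with every successor in Z. Already a fixed point.
Sat(AG A[crit U ~alarm]) = {q0, q2, q3}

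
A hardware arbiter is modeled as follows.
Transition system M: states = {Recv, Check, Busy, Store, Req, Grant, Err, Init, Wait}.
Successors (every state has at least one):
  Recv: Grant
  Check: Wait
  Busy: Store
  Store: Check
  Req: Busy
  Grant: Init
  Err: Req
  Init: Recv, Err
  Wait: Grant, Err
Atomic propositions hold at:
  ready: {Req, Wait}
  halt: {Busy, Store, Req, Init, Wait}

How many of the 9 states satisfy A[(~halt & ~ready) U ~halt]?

4

Sat(~halt) = {Recv, Check, Grant, Err}
Sat(~ready) = {Recv, Check, Busy, Store, Grant, Err, Init}
Sat(~halt & ~ready) = {Recv, Check, Grant, Err}
A[(~halt & ~ready) U ~halt]: least fixpoint, start Z0 = Sat(~halt) = {Recv, Check, Grant, Err}, add states in Sat(~halt & ~ready) with every successor in Z. Already a fixed point.
Sat(A[(~halt & ~ready) U ~halt]) = {Recv, Check, Grant, Err}
|Sat(A[(~halt & ~ready) U ~halt])| = |{Recv, Check, Grant, Err}| = 4.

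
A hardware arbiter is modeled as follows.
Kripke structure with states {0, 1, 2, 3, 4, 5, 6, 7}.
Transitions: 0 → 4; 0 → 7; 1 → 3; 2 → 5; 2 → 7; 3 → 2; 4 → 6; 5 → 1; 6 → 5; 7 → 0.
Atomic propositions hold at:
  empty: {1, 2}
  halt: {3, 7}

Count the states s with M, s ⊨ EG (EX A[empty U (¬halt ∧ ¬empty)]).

3

Sat(¬halt) = {0, 1, 2, 4, 5, 6}
Sat(¬empty) = {0, 3, 4, 5, 6, 7}
Sat(¬halt ∧ ¬empty) = {0, 4, 5, 6}
A[empty U (¬halt ∧ ¬empty)]: least fixpoint, start Z0 = Sat((¬halt ∧ ¬empty)) = {0, 4, 5, 6}, add states in Sat(empty) with every successor in Z. Already a fixed point.
Sat(A[empty U (¬halt ∧ ¬empty)]) = {0, 4, 5, 6}
Sat(EX A[empty U (¬halt ∧ ¬empty)]) = {s : some successor in {0, 4, 5, 6}} = {0, 2, 4, 6, 7}
EG (EX A[empty U (¬halt ∧ ¬empty)]): greatest fixpoint, start Z0 = {0, 2, 4, 6, 7}, keep only states in Sat with some successor in Z. Z1 = {0, 2, 4, 7}; Z2 = {0, 2, 7}; fixed.
Sat(EG (EX A[empty U (¬halt ∧ ¬empty)])) = {0, 2, 7}
|Sat(EG (EX A[empty U (¬halt ∧ ¬empty)]))| = |{0, 2, 7}| = 3.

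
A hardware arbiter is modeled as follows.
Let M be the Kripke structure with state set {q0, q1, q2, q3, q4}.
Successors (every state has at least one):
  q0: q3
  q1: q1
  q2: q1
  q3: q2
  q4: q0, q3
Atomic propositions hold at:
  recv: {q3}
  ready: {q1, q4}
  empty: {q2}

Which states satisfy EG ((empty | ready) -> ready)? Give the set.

{q1}

Sat(empty | ready) = {q1, q2, q4}
Sat((empty | ready) -> ready) = {q0, q1, q3, q4}
EG ((empty | ready) -> ready): greatest fixpoint, start Z0 = {q0, q1, q3, q4}, keep only states in Sat with some successor in Z. Z1 = {q0, q1, q4}; Z2 = {q1, q4}; Z3 = {q1}; fixed.
Sat(EG ((empty | ready) -> ready)) = {q1}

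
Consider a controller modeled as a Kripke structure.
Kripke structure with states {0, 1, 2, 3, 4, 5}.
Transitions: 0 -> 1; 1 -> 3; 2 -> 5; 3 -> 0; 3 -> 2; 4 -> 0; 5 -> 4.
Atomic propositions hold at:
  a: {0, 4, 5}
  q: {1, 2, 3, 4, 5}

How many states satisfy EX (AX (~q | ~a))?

5

Sat(~q) = {0}
Sat(~a) = {1, 2, 3}
Sat(~q | ~a) = {0, 1, 2, 3}
Sat(AX (~q | ~a)) = {s : every successor in {0, 1, 2, 3}} = {0, 1, 3, 4}
Sat(EX (AX (~q | ~a))) = {s : some successor in {0, 1, 3, 4}} = {0, 1, 3, 4, 5}
|Sat(EX (AX (~q | ~a)))| = |{0, 1, 3, 4, 5}| = 5.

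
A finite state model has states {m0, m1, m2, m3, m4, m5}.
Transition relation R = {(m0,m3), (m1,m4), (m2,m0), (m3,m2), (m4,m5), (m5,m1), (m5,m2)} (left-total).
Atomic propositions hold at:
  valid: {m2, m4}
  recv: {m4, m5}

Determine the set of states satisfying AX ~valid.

{m0, m2, m4}

Sat(~valid) = {m0, m1, m3, m5}
Sat(AX ~valid) = {s : every successor in {m0, m1, m3, m5}} = {m0, m2, m4}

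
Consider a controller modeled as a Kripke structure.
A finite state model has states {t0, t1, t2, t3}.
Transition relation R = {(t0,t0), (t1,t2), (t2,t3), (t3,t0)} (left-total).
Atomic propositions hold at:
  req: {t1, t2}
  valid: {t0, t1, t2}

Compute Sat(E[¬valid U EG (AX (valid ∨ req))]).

Sat(¬valid) = {t3}
Sat(valid ∨ req) = {t0, t1, t2}
Sat(AX (valid ∨ req)) = {s : every successor in {t0, t1, t2}} = {t0, t1, t3}
EG (AX (valid ∨ req)): greatest fixpoint, start Z0 = {t0, t1, t3}, keep only states in Sat with some successor in Z. Z1 = {t0, t3}; fixed.
Sat(EG (AX (valid ∨ req))) = {t0, t3}
E[¬valid U EG (AX (valid ∨ req))]: least fixpoint, start Z0 = Sat(EG (AX (valid ∨ req))) = {t0, t3}, add states in Sat(¬valid) with some successor in Z. Already a fixed point.
Sat(E[¬valid U EG (AX (valid ∨ req))]) = {t0, t3}

{t0, t3}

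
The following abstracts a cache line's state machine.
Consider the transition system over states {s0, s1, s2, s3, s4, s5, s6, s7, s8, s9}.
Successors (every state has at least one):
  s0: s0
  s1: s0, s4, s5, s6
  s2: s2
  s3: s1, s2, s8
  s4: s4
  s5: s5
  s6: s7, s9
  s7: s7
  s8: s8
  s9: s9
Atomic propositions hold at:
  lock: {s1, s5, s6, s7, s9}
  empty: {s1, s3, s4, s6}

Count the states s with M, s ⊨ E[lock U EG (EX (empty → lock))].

9

Sat(empty → lock) = {s0, s1, s2, s5, s6, s7, s8, s9}
Sat(EX (empty → lock)) = {s : some successor in {s0, s1, s2, s5, s6, s7, s8, s9}} = {s0, s1, s2, s3, s5, s6, s7, s8, s9}
EG (EX (empty → lock)): greatest fixpoint, start Z0 = {s0, s1, s2, s3, s5, s6, s7, s8, s9}, keep only states in Sat with some successor in Z. Already a fixed point.
Sat(EG (EX (empty → lock))) = {s0, s1, s2, s3, s5, s6, s7, s8, s9}
E[lock U EG (EX (empty → lock))]: least fixpoint, start Z0 = Sat(EG (EX (empty → lock))) = {s0, s1, s2, s3, s5, s6, s7, s8, s9}, add states in Sat(lock) with some successor in Z. Already a fixed point.
Sat(E[lock U EG (EX (empty → lock))]) = {s0, s1, s2, s3, s5, s6, s7, s8, s9}
|Sat(E[lock U EG (EX (empty → lock))])| = |{s0, s1, s2, s3, s5, s6, s7, s8, s9}| = 9.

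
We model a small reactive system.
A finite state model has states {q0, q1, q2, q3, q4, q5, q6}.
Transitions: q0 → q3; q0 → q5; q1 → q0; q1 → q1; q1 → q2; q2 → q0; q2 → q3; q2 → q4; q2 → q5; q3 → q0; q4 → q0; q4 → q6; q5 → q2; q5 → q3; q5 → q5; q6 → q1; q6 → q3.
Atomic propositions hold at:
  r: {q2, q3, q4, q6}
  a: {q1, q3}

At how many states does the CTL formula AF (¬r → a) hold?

Sat(¬r) = {q0, q1, q5}
Sat(¬r → a) = {q1, q2, q3, q4, q6}
AF (¬r → a): least fixpoint, start Z0 = {q1, q2, q3, q4, q6}, add states with every successor in Z. Already a fixed point.
Sat(AF (¬r → a)) = {q1, q2, q3, q4, q6}
|Sat(AF (¬r → a))| = |{q1, q2, q3, q4, q6}| = 5.

5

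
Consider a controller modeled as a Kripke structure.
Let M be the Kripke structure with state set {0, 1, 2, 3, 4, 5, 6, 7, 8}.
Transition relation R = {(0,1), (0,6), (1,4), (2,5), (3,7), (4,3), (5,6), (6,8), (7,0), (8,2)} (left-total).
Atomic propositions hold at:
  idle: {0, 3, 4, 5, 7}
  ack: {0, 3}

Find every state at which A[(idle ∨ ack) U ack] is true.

{0, 3, 4, 7}

Sat(idle ∨ ack) = {0, 3, 4, 5, 7}
A[(idle ∨ ack) U ack]: least fixpoint, start Z0 = Sat(ack) = {0, 3}, add states in Sat(idle ∨ ack) with every successor in Z. Z1 = {0, 3, 4, 7}; fixed.
Sat(A[(idle ∨ ack) U ack]) = {0, 3, 4, 7}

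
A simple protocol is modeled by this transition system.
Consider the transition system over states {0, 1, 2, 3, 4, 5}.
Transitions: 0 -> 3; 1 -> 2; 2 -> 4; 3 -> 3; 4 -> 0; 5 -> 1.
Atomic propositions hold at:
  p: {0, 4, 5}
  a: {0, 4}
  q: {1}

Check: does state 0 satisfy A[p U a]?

Yes

A[p U a]: least fixpoint, start Z0 = Sat(a) = {0, 4}, add states in Sat(p) with every successor in Z. Already a fixed point.
Sat(A[p U a]) = {0, 4}
0 ∈ Sat(A[p U a]) = {0, 4}, so the formula holds at 0.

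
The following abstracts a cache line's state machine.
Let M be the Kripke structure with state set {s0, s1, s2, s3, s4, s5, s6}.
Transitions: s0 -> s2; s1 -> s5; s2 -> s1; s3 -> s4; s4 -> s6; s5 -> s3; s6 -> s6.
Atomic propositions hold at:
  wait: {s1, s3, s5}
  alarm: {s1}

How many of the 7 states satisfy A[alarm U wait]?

A[alarm U wait]: least fixpoint, start Z0 = Sat(wait) = {s1, s3, s5}, add states in Sat(alarm) with every successor in Z. Already a fixed point.
Sat(A[alarm U wait]) = {s1, s3, s5}
|Sat(A[alarm U wait])| = |{s1, s3, s5}| = 3.

3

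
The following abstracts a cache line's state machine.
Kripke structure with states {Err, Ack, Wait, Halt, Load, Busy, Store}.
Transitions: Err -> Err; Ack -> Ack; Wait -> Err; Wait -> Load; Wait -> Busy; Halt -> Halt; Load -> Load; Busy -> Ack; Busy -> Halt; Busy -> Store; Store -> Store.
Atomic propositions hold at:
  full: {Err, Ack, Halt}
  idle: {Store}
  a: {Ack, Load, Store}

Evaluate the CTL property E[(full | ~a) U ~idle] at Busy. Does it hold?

Yes

Sat(~a) = {Err, Wait, Halt, Busy}
Sat(full | ~a) = {Err, Ack, Wait, Halt, Busy}
Sat(~idle) = {Err, Ack, Wait, Halt, Load, Busy}
E[(full | ~a) U ~idle]: least fixpoint, start Z0 = Sat(~idle) = {Err, Ack, Wait, Halt, Load, Busy}, add states in Sat(full | ~a) with some successor in Z. Already a fixed point.
Sat(E[(full | ~a) U ~idle]) = {Err, Ack, Wait, Halt, Load, Busy}
Busy ∈ Sat(E[(full | ~a) U ~idle]) = {Err, Ack, Wait, Halt, Load, Busy}, so the formula holds at Busy.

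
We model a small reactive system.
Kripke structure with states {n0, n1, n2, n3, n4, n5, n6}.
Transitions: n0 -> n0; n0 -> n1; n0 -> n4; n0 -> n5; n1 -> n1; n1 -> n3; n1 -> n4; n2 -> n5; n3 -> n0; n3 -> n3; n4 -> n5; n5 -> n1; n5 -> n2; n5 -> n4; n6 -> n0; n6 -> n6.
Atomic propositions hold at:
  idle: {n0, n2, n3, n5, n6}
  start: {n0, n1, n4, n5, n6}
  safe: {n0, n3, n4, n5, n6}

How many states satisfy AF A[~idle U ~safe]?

2

Sat(~idle) = {n1, n4}
Sat(~safe) = {n1, n2}
A[~idle U ~safe]: least fixpoint, start Z0 = Sat(~safe) = {n1, n2}, add states in Sat(~idle) with every successor in Z. Already a fixed point.
Sat(A[~idle U ~safe]) = {n1, n2}
AF A[~idle U ~safe]: least fixpoint, start Z0 = {n1, n2}, add states with every successor in Z. Already a fixed point.
Sat(AF A[~idle U ~safe]) = {n1, n2}
|Sat(AF A[~idle U ~safe])| = |{n1, n2}| = 2.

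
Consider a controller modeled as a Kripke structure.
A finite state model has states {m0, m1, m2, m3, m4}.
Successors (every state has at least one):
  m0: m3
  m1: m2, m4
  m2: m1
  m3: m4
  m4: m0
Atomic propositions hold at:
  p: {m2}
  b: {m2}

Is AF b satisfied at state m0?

AF b: least fixpoint, start Z0 = {m2}, add states with every successor in Z. Already a fixed point.
Sat(AF b) = {m2}
m0 ∉ Sat(AF b) = {m2}, so the formula does not hold at m0.

No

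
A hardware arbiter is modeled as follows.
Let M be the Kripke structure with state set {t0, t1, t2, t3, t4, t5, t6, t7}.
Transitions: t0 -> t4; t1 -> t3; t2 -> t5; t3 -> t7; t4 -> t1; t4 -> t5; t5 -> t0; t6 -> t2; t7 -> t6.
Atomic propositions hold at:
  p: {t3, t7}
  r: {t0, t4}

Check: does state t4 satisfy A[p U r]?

Yes

A[p U r]: least fixpoint, start Z0 = Sat(r) = {t0, t4}, add states in Sat(p) with every successor in Z. Already a fixed point.
Sat(A[p U r]) = {t0, t4}
t4 ∈ Sat(A[p U r]) = {t0, t4}, so the formula holds at t4.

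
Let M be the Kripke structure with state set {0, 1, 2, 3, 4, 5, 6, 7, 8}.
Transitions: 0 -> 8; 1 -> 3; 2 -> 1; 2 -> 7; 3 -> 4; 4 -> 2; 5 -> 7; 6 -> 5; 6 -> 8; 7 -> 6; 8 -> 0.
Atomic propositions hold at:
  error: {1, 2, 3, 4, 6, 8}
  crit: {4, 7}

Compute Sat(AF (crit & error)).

Sat(crit & error) = {4}
AF (crit & error): least fixpoint, start Z0 = {4}, add states with every successor in Z. Z1 = {3, 4}; Z2 = {1, 3, 4}; fixed.
Sat(AF (crit & error)) = {1, 3, 4}

{1, 3, 4}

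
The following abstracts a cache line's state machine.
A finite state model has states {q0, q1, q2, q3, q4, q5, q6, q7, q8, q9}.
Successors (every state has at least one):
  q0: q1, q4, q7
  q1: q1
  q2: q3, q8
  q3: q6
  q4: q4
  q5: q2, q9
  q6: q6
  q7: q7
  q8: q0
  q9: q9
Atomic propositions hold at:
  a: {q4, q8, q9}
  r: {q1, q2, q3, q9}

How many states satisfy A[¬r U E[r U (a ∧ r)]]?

1

Sat(¬r) = {q0, q4, q5, q6, q7, q8}
Sat(a ∧ r) = {q9}
E[r U (a ∧ r)]: least fixpoint, start Z0 = Sat((a ∧ r)) = {q9}, add states in Sat(r) with some successor in Z. Already a fixed point.
Sat(E[r U (a ∧ r)]) = {q9}
A[¬r U E[r U (a ∧ r)]]: least fixpoint, start Z0 = Sat(E[r U (a ∧ r)]) = {q9}, add states in Sat(¬r) with every successor in Z. Already a fixed point.
Sat(A[¬r U E[r U (a ∧ r)]]) = {q9}
|Sat(A[¬r U E[r U (a ∧ r)]])| = |{q9}| = 1.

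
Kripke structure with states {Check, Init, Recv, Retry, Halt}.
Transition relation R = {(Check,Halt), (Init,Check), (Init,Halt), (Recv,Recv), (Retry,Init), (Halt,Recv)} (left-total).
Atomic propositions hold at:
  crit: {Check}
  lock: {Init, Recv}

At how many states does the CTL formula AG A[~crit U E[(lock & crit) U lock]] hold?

2

Sat(~crit) = {Init, Recv, Retry, Halt}
Sat(lock & crit) = ∅
E[(lock & crit) U lock]: least fixpoint, start Z0 = Sat(lock) = {Init, Recv}, add states in Sat(lock & crit) with some successor in Z. Already a fixed point.
Sat(E[(lock & crit) U lock]) = {Init, Recv}
A[~crit U E[(lock & crit) U lock]]: least fixpoint, start Z0 = Sat(E[(lock & crit) U lock]) = {Init, Recv}, add states in Sat(~crit) with every successor in Z. Z1 = {Init, Recv, Retry, Halt}; fixed.
Sat(A[~crit U E[(lock & crit) U lock]]) = {Init, Recv, Retry, Halt}
AG A[~crit U E[(lock & crit) U lock]]: greatest fixpoint, start Z0 = {Init, Recv, Retry, Halt}, keep only states in Sat with every successor in Z. Z1 = {Recv, Retry, Halt}; Z2 = {Recv, Halt}; fixed.
Sat(AG A[~crit U E[(lock & crit) U lock]]) = {Recv, Halt}
|Sat(AG A[~crit U E[(lock & crit) U lock]])| = |{Recv, Halt}| = 2.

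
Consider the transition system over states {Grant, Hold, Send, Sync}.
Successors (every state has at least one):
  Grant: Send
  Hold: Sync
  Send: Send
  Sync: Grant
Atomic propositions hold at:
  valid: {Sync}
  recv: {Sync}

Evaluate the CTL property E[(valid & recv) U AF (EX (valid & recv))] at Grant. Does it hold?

No

Sat(valid & recv) = {Sync}
Sat(EX (valid & recv)) = {s : some successor in {Sync}} = {Hold}
AF (EX (valid & recv)): least fixpoint, start Z0 = {Hold}, add states with every successor in Z. Already a fixed point.
Sat(AF (EX (valid & recv))) = {Hold}
E[(valid & recv) U AF (EX (valid & recv))]: least fixpoint, start Z0 = Sat(AF (EX (valid & recv))) = {Hold}, add states in Sat(valid & recv) with some successor in Z. Already a fixed point.
Sat(E[(valid & recv) U AF (EX (valid & recv))]) = {Hold}
Grant ∉ Sat(E[(valid & recv) U AF (EX (valid & recv))]) = {Hold}, so the formula does not hold at Grant.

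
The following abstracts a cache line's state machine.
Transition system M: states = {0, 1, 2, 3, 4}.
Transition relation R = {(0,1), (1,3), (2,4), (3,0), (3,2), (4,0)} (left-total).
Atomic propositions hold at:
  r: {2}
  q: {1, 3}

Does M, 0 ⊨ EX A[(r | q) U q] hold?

Sat(r | q) = {1, 2, 3}
A[(r | q) U q]: least fixpoint, start Z0 = Sat(q) = {1, 3}, add states in Sat(r | q) with every successor in Z. Already a fixed point.
Sat(A[(r | q) U q]) = {1, 3}
Sat(EX A[(r | q) U q]) = {s : some successor in {1, 3}} = {0, 1}
0 ∈ Sat(EX A[(r | q) U q]) = {0, 1}, so the formula holds at 0.

Yes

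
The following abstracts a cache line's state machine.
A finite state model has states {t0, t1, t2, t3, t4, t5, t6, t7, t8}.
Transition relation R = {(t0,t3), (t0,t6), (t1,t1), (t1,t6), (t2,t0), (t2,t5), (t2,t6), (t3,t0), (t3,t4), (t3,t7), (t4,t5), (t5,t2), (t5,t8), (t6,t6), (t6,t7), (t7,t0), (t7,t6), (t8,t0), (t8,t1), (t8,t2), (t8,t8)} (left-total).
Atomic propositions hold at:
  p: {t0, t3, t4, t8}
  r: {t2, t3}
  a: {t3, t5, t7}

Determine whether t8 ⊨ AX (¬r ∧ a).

Sat(¬r) = {t0, t1, t4, t5, t6, t7, t8}
Sat(¬r ∧ a) = {t5, t7}
Sat(AX (¬r ∧ a)) = {s : every successor in {t5, t7}} = {t4}
t8 ∉ Sat(AX (¬r ∧ a)) = {t4}, so the formula does not hold at t8.

No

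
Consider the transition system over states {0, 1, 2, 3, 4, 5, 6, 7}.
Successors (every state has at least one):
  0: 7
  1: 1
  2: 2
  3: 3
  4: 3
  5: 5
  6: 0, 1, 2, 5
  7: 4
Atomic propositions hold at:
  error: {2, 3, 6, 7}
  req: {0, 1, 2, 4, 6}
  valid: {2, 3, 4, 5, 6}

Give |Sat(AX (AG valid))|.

5

AG valid: greatest fixpoint, start Z0 = {2, 3, 4, 5, 6}, keep only states in Sat with every successor in Z. Z1 = {2, 3, 4, 5}; fixed.
Sat(AG valid) = {2, 3, 4, 5}
Sat(AX (AG valid)) = {s : every successor in {2, 3, 4, 5}} = {2, 3, 4, 5, 7}
|Sat(AX (AG valid))| = |{2, 3, 4, 5, 7}| = 5.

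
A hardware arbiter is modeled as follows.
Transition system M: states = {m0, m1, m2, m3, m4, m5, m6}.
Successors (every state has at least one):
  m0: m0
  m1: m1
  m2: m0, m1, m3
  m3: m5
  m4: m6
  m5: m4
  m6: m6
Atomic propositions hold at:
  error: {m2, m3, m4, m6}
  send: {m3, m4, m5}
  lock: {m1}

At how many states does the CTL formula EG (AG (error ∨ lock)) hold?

Sat(error ∨ lock) = {m1, m2, m3, m4, m6}
AG (error ∨ lock): greatest fixpoint, start Z0 = {m1, m2, m3, m4, m6}, keep only states in Sat with every successor in Z. Z1 = {m1, m4, m6}; fixed.
Sat(AG (error ∨ lock)) = {m1, m4, m6}
EG (AG (error ∨ lock)): greatest fixpoint, start Z0 = {m1, m4, m6}, keep only states in Sat with some successor in Z. Already a fixed point.
Sat(EG (AG (error ∨ lock))) = {m1, m4, m6}
|Sat(EG (AG (error ∨ lock)))| = |{m1, m4, m6}| = 3.

3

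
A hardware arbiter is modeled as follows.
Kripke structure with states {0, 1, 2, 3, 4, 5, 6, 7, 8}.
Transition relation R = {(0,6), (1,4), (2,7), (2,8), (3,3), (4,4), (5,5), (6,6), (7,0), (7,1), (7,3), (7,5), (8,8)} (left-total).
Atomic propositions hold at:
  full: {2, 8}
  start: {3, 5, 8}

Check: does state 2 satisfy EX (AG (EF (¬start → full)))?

Yes

Sat(¬start) = {0, 1, 2, 4, 6, 7}
Sat(¬start → full) = {2, 3, 5, 8}
EF (¬start → full): least fixpoint, start Z0 = {2, 3, 5, 8}, add states with some successor in Z. Z1 = {2, 3, 5, 7, 8}; fixed.
Sat(EF (¬start → full)) = {2, 3, 5, 7, 8}
AG (EF (¬start → full)): greatest fixpoint, start Z0 = {2, 3, 5, 7, 8}, keep only states in Sat with every successor in Z. Z1 = {2, 3, 5, 8}; Z2 = {3, 5, 8}; fixed.
Sat(AG (EF (¬start → full))) = {3, 5, 8}
Sat(EX (AG (EF (¬start → full)))) = {s : some successor in {3, 5, 8}} = {2, 3, 5, 7, 8}
2 ∈ Sat(EX (AG (EF (¬start → full)))) = {2, 3, 5, 7, 8}, so the formula holds at 2.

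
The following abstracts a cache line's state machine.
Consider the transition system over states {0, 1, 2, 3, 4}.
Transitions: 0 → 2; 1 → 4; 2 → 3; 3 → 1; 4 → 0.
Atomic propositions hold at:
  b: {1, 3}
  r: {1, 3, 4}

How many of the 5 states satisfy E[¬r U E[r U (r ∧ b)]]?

4

Sat(¬r) = {0, 2}
Sat(r ∧ b) = {1, 3}
E[r U (r ∧ b)]: least fixpoint, start Z0 = Sat((r ∧ b)) = {1, 3}, add states in Sat(r) with some successor in Z. Already a fixed point.
Sat(E[r U (r ∧ b)]) = {1, 3}
E[¬r U E[r U (r ∧ b)]]: least fixpoint, start Z0 = Sat(E[r U (r ∧ b)]) = {1, 3}, add states in Sat(¬r) with some successor in Z. Z1 = {1, 2, 3}; Z2 = {0, 1, 2, 3}; fixed.
Sat(E[¬r U E[r U (r ∧ b)]]) = {0, 1, 2, 3}
|Sat(E[¬r U E[r U (r ∧ b)]])| = |{0, 1, 2, 3}| = 4.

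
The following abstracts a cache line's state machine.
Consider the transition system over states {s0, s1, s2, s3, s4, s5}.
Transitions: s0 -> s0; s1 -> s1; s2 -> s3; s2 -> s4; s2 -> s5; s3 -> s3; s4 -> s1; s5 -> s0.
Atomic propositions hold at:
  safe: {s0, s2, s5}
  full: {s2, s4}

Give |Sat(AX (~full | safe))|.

Sat(~full) = {s0, s1, s3, s5}
Sat(~full | safe) = {s0, s1, s2, s3, s5}
Sat(AX (~full | safe)) = {s : every successor in {s0, s1, s2, s3, s5}} = {s0, s1, s3, s4, s5}
|Sat(AX (~full | safe))| = |{s0, s1, s3, s4, s5}| = 5.

5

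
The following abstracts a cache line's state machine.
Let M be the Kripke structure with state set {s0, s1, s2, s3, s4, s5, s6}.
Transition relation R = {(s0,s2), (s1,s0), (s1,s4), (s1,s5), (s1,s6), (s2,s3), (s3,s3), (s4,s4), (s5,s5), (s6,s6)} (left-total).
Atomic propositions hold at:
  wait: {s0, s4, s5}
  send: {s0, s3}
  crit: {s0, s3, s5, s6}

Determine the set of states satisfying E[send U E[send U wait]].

E[send U wait]: least fixpoint, start Z0 = Sat(wait) = {s0, s4, s5}, add states in Sat(send) with some successor in Z. Already a fixed point.
Sat(E[send U wait]) = {s0, s4, s5}
E[send U E[send U wait]]: least fixpoint, start Z0 = Sat(E[send U wait]) = {s0, s4, s5}, add states in Sat(send) with some successor in Z. Already a fixed point.
Sat(E[send U E[send U wait]]) = {s0, s4, s5}

{s0, s4, s5}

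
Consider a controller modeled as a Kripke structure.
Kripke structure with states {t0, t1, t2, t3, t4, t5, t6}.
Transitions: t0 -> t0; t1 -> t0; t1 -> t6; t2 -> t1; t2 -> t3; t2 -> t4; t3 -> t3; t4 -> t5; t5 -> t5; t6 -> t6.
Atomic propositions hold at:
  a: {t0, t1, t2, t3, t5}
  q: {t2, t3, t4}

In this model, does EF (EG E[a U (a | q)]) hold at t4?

Sat(a | q) = {t0, t1, t2, t3, t4, t5}
E[a U (a | q)]: least fixpoint, start Z0 = Sat((a | q)) = {t0, t1, t2, t3, t4, t5}, add states in Sat(a) with some successor in Z. Already a fixed point.
Sat(E[a U (a | q)]) = {t0, t1, t2, t3, t4, t5}
EG E[a U (a | q)]: greatest fixpoint, start Z0 = {t0, t1, t2, t3, t4, t5}, keep only states in Sat with some successor in Z. Already a fixed point.
Sat(EG E[a U (a | q)]) = {t0, t1, t2, t3, t4, t5}
EF (EG E[a U (a | q)]): least fixpoint, start Z0 = {t0, t1, t2, t3, t4, t5}, add states with some successor in Z. Already a fixed point.
Sat(EF (EG E[a U (a | q)])) = {t0, t1, t2, t3, t4, t5}
t4 ∈ Sat(EF (EG E[a U (a | q)])) = {t0, t1, t2, t3, t4, t5}, so the formula holds at t4.

Yes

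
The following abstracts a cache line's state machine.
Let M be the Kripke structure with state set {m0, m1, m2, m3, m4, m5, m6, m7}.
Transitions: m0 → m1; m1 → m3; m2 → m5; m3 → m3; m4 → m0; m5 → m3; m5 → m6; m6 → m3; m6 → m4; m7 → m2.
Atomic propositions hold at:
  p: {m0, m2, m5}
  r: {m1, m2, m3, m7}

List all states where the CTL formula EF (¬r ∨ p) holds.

Sat(¬r) = {m0, m4, m5, m6}
Sat(¬r ∨ p) = {m0, m2, m4, m5, m6}
EF (¬r ∨ p): least fixpoint, start Z0 = {m0, m2, m4, m5, m6}, add states with some successor in Z. Z1 = {m0, m2, m4, m5, m6, m7}; fixed.
Sat(EF (¬r ∨ p)) = {m0, m2, m4, m5, m6, m7}

{m0, m2, m4, m5, m6, m7}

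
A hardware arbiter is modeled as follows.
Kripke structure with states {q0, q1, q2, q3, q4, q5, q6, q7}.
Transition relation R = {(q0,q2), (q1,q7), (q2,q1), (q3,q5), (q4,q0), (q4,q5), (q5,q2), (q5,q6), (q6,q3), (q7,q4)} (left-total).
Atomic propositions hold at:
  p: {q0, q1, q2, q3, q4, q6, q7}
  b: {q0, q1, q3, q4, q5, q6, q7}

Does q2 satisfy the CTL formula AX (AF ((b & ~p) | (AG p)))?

No

Sat(~p) = {q5}
Sat(b & ~p) = {q5}
AG p: greatest fixpoint, start Z0 = {q0, q1, q2, q3, q4, q6, q7}, keep only states in Sat with every successor in Z. Z1 = {q0, q1, q2, q6, q7}; Z2 = {q0, q1, q2}; Z3 = {q0, q2}; Z4 = {q0}; Z5 = ∅; fixed.
Sat(AG p) = ∅
Sat((b & ~p) | (AG p)) = {q5}
AF ((b & ~p) | (AG p)): least fixpoint, start Z0 = {q5}, add states with every successor in Z. Z1 = {q3, q5}; Z2 = {q3, q5, q6}; fixed.
Sat(AF ((b & ~p) | (AG p))) = {q3, q5, q6}
Sat(AX (AF ((b & ~p) | (AG p)))) = {s : every successor in {q3, q5, q6}} = {q3, q6}
q2 ∉ Sat(AX (AF ((b & ~p) | (AG p)))) = {q3, q6}, so the formula does not hold at q2.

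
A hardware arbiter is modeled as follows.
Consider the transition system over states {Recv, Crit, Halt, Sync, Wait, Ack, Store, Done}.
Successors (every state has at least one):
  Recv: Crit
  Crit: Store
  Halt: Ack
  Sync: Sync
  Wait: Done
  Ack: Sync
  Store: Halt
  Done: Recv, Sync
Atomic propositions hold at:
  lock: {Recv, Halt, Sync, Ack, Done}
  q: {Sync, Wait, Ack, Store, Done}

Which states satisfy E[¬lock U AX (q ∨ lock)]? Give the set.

{Crit, Halt, Sync, Wait, Ack, Store, Done}

Sat(¬lock) = {Crit, Wait, Store}
Sat(q ∨ lock) = {Recv, Halt, Sync, Wait, Ack, Store, Done}
Sat(AX (q ∨ lock)) = {s : every successor in {Recv, Halt, Sync, Wait, Ack, Store, Done}} = {Crit, Halt, Sync, Wait, Ack, Store, Done}
E[¬lock U AX (q ∨ lock)]: least fixpoint, start Z0 = Sat(AX (q ∨ lock)) = {Crit, Halt, Sync, Wait, Ack, Store, Done}, add states in Sat(¬lock) with some successor in Z. Already a fixed point.
Sat(E[¬lock U AX (q ∨ lock)]) = {Crit, Halt, Sync, Wait, Ack, Store, Done}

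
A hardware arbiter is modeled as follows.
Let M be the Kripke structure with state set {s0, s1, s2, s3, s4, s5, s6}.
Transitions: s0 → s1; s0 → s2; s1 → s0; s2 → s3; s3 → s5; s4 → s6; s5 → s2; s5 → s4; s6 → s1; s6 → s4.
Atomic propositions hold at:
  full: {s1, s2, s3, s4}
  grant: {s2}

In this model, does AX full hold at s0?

Yes

Sat(AX full) = {s : every successor in {s1, s2, s3, s4}} = {s0, s2, s5, s6}
s0 ∈ Sat(AX full) = {s0, s2, s5, s6}, so the formula holds at s0.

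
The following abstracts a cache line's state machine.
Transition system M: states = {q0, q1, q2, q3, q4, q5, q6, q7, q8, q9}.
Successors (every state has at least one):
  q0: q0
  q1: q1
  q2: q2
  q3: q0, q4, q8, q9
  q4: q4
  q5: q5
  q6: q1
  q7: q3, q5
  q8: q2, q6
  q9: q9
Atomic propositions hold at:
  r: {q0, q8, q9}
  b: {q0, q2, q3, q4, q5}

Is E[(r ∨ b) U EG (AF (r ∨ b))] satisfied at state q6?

No

Sat(r ∨ b) = {q0, q2, q3, q4, q5, q8, q9}
AF (r ∨ b): least fixpoint, start Z0 = {q0, q2, q3, q4, q5, q8, q9}, add states with every successor in Z. Z1 = {q0, q2, q3, q4, q5, q7, q8, q9}; fixed.
Sat(AF (r ∨ b)) = {q0, q2, q3, q4, q5, q7, q8, q9}
EG (AF (r ∨ b)): greatest fixpoint, start Z0 = {q0, q2, q3, q4, q5, q7, q8, q9}, keep only states in Sat with some successor in Z. Already a fixed point.
Sat(EG (AF (r ∨ b))) = {q0, q2, q3, q4, q5, q7, q8, q9}
E[(r ∨ b) U EG (AF (r ∨ b))]: least fixpoint, start Z0 = Sat(EG (AF (r ∨ b))) = {q0, q2, q3, q4, q5, q7, q8, q9}, add states in Sat(r ∨ b) with some successor in Z. Already a fixed point.
Sat(E[(r ∨ b) U EG (AF (r ∨ b))]) = {q0, q2, q3, q4, q5, q7, q8, q9}
q6 ∉ Sat(E[(r ∨ b) U EG (AF (r ∨ b))]) = {q0, q2, q3, q4, q5, q7, q8, q9}, so the formula does not hold at q6.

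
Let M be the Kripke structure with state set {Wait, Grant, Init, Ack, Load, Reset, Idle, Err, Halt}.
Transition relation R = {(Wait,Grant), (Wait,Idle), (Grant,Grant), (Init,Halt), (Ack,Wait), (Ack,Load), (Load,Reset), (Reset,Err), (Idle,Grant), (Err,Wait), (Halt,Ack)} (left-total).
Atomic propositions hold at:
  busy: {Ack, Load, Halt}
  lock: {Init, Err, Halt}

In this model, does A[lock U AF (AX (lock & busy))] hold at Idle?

No

Sat(lock & busy) = {Halt}
Sat(AX (lock & busy)) = {s : every successor in {Halt}} = {Init}
AF (AX (lock & busy)): least fixpoint, start Z0 = {Init}, add states with every successor in Z. Already a fixed point.
Sat(AF (AX (lock & busy))) = {Init}
A[lock U AF (AX (lock & busy))]: least fixpoint, start Z0 = Sat(AF (AX (lock & busy))) = {Init}, add states in Sat(lock) with every successor in Z. Already a fixed point.
Sat(A[lock U AF (AX (lock & busy))]) = {Init}
Idle ∉ Sat(A[lock U AF (AX (lock & busy))]) = {Init}, so the formula does not hold at Idle.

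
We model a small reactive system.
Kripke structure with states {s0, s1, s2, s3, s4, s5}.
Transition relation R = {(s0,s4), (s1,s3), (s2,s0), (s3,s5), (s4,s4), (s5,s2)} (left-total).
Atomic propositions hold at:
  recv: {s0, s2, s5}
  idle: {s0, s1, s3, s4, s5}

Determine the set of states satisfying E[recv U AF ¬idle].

{s1, s2, s3, s5}

Sat(¬idle) = {s2}
AF ¬idle: least fixpoint, start Z0 = {s2}, add states with every successor in Z. Z1 = {s2, s5}; Z2 = {s2, s3, s5}; Z3 = {s1, s2, s3, s5}; fixed.
Sat(AF ¬idle) = {s1, s2, s3, s5}
E[recv U AF ¬idle]: least fixpoint, start Z0 = Sat(AF ¬idle) = {s1, s2, s3, s5}, add states in Sat(recv) with some successor in Z. Already a fixed point.
Sat(E[recv U AF ¬idle]) = {s1, s2, s3, s5}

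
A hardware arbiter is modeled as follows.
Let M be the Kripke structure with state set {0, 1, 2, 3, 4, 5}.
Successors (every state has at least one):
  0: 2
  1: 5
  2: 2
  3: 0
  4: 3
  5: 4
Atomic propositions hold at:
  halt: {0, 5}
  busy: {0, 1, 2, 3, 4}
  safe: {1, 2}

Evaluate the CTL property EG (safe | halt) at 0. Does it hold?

Sat(safe | halt) = {0, 1, 2, 5}
EG (safe | halt): greatest fixpoint, start Z0 = {0, 1, 2, 5}, keep only states in Sat with some successor in Z. Z1 = {0, 1, 2}; Z2 = {0, 2}; fixed.
Sat(EG (safe | halt)) = {0, 2}
0 ∈ Sat(EG (safe | halt)) = {0, 2}, so the formula holds at 0.

Yes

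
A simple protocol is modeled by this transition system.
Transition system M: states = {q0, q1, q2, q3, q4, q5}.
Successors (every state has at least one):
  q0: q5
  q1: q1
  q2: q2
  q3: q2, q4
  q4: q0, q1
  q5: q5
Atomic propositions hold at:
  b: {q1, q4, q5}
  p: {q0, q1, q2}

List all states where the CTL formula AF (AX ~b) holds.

{q2}

Sat(~b) = {q0, q2, q3}
Sat(AX ~b) = {s : every successor in {q0, q2, q3}} = {q2}
AF (AX ~b): least fixpoint, start Z0 = {q2}, add states with every successor in Z. Already a fixed point.
Sat(AF (AX ~b)) = {q2}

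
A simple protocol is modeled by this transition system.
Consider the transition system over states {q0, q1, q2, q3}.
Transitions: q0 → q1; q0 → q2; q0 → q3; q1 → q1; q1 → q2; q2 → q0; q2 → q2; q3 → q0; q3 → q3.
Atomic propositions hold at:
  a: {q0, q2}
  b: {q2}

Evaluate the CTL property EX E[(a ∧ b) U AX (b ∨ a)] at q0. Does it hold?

Sat(a ∧ b) = {q2}
Sat(b ∨ a) = {q0, q2}
Sat(AX (b ∨ a)) = {s : every successor in {q0, q2}} = {q2}
E[(a ∧ b) U AX (b ∨ a)]: least fixpoint, start Z0 = Sat(AX (b ∨ a)) = {q2}, add states in Sat(a ∧ b) with some successor in Z. Already a fixed point.
Sat(E[(a ∧ b) U AX (b ∨ a)]) = {q2}
Sat(EX E[(a ∧ b) U AX (b ∨ a)]) = {s : some successor in {q2}} = {q0, q1, q2}
q0 ∈ Sat(EX E[(a ∧ b) U AX (b ∨ a)]) = {q0, q1, q2}, so the formula holds at q0.

Yes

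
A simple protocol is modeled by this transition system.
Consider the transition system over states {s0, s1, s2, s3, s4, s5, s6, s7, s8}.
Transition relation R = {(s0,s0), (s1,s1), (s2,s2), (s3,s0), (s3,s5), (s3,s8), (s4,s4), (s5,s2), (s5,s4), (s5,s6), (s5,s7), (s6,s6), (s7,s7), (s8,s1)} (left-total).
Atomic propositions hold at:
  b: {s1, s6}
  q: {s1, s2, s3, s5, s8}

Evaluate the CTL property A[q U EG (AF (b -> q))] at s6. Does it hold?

No

Sat(b -> q) = {s0, s1, s2, s3, s4, s5, s7, s8}
AF (b -> q): least fixpoint, start Z0 = {s0, s1, s2, s3, s4, s5, s7, s8}, add states with every successor in Z. Already a fixed point.
Sat(AF (b -> q)) = {s0, s1, s2, s3, s4, s5, s7, s8}
EG (AF (b -> q)): greatest fixpoint, start Z0 = {s0, s1, s2, s3, s4, s5, s7, s8}, keep only states in Sat with some successor in Z. Already a fixed point.
Sat(EG (AF (b -> q))) = {s0, s1, s2, s3, s4, s5, s7, s8}
A[q U EG (AF (b -> q))]: least fixpoint, start Z0 = Sat(EG (AF (b -> q))) = {s0, s1, s2, s3, s4, s5, s7, s8}, add states in Sat(q) with every successor in Z. Already a fixed point.
Sat(A[q U EG (AF (b -> q))]) = {s0, s1, s2, s3, s4, s5, s7, s8}
s6 ∉ Sat(A[q U EG (AF (b -> q))]) = {s0, s1, s2, s3, s4, s5, s7, s8}, so the formula does not hold at s6.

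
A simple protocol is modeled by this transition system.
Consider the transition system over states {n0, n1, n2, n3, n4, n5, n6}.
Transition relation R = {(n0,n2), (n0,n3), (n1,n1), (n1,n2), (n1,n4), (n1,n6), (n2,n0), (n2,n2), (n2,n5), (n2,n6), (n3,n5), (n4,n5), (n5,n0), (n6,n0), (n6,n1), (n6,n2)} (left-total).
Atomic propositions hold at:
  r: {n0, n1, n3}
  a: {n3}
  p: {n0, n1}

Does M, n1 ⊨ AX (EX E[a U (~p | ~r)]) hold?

Sat(~p) = {n2, n3, n4, n5, n6}
Sat(~r) = {n2, n4, n5, n6}
Sat(~p | ~r) = {n2, n3, n4, n5, n6}
E[a U (~p | ~r)]: least fixpoint, start Z0 = Sat((~p | ~r)) = {n2, n3, n4, n5, n6}, add states in Sat(a) with some successor in Z. Already a fixed point.
Sat(E[a U (~p | ~r)]) = {n2, n3, n4, n5, n6}
Sat(EX E[a U (~p | ~r)]) = {s : some successor in {n2, n3, n4, n5, n6}} = {n0, n1, n2, n3, n4, n6}
Sat(AX (EX E[a U (~p | ~r)])) = {s : every successor in {n0, n1, n2, n3, n4, n6}} = {n0, n1, n5, n6}
n1 ∈ Sat(AX (EX E[a U (~p | ~r)])) = {n0, n1, n5, n6}, so the formula holds at n1.

Yes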